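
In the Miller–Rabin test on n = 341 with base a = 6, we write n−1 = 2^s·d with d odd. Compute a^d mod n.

285

341 − 1 = 340 = 2^2 · 85, so d = 85.
6^1 ≡ 6 (mod 341)
6^2 ≡ 6^2 = 36 ≡ 36 (mod 341)
6^4 ≡ 36^2 = 1296 ≡ 273 (mod 341)
6^8 ≡ 273^2 = 74529 ≡ 191 (mod 341)
6^16 ≡ 191^2 = 36481 ≡ 335 (mod 341)
6^32 ≡ 335^2 = 112225 ≡ 36 (mod 341)
6^64 ≡ 36^2 = 1296 ≡ 273 (mod 341)
85 = 64 + 16 + 4 + 1 in binary powers of 2.
So 6^85 ≡ 273 · 335 · 273 · 6 ≡ 285 (mod 341).
Squaring chain: 285 → 67; never reaches −1, so base 6 is a Miller–Rabin witness that 341 is composite.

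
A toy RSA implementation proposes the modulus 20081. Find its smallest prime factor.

20081 is odd.
Digit sum 11, not divisible by 3.
Ends in 1: not divisible by 5.
7: 20081 = 7·2868 + 5
11: 20081 = 11·1825 + 6
13: 20081 = 13·1544 + 9
17: 20081 = 17·1181 + 4
19: 20081 = 19·1056 + 17
23: 20081 = 23·873 + 2
29: 20081 = 29·692 + 13
31: 20081 = 31·647 + 24
37: 20081 = 37·542 + 27
41: 20081 = 41·489 + 32
43: 20081 = 43·467

43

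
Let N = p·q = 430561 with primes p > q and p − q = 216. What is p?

773

Since p = q + 216, we have 430561 = q(q + 216), so q² + 216q − 430561 = 0.
Discriminant: 216² + 4·430561 = 46656 + 1722244 = 1768900; √1768900 = 1330.
q = (−216 + 1330)/2 = 557, and p = q + 216 = 773.
Check: 557 · 773 = 430561.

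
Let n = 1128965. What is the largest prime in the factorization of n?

1128965 = 5 · 225793
225793 = 43 · 5251
5251 = 59 · 89
89 is prime.
So 1128965 = 5 · 43 · 59 · 89; the largest prime factor is 89.

89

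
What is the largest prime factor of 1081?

47

1081 = 23 · 47
47 is prime.
So 1081 = 23 · 47; the largest prime factor is 47.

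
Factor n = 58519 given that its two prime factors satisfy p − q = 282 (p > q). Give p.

421

Since p = q + 282, we have 58519 = q(q + 282), so q² + 282q − 58519 = 0.
Discriminant: 282² + 4·58519 = 79524 + 234076 = 313600; √313600 = 560.
q = (−282 + 560)/2 = 139, and p = q + 282 = 421.
Check: 139 · 421 = 58519.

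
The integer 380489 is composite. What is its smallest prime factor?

23

380489 is odd.
Digit sum 32, not divisible by 3.
Ends in 9: not divisible by 5.
7: 380489 = 7·54355 + 4
11: 380489 = 11·34589 + 10
13: 380489 = 13·29268 + 5
17: 380489 = 17·22381 + 12
19: 380489 = 19·20025 + 14
23: 380489 = 23·16543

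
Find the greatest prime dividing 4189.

4189 = 59 · 71
71 is prime.
So 4189 = 59 · 71; the largest prime factor is 71.

71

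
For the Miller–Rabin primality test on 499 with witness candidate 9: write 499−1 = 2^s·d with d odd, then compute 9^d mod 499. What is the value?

499 − 1 = 498 = 2^1 · 249, so d = 249.
9^1 ≡ 9 (mod 499)
9^2 ≡ 9^2 = 81 ≡ 81 (mod 499)
9^4 ≡ 81^2 = 6561 ≡ 74 (mod 499)
9^8 ≡ 74^2 = 5476 ≡ 486 (mod 499)
9^16 ≡ 486^2 = 236196 ≡ 169 (mod 499)
9^32 ≡ 169^2 = 28561 ≡ 118 (mod 499)
9^64 ≡ 118^2 = 13924 ≡ 451 (mod 499)
9^128 ≡ 451^2 = 203401 ≡ 308 (mod 499)
249 = 128 + 64 + 32 + 16 + 8 + 1 in binary powers of 2.
So 9^249 ≡ 308 · 451 · 118 · 169 · 486 · 9 ≡ 1 (mod 499).
Since 9^d ≡ 1 (mod 499), base 9 does not prove 499 composite.

1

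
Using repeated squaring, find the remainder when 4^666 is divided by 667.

4^1 ≡ 4 (mod 667)
4^2 ≡ 4^2 = 16 ≡ 16 (mod 667)
4^4 ≡ 16^2 = 256 ≡ 256 (mod 667)
4^8 ≡ 256^2 = 65536 ≡ 170 (mod 667)
4^16 ≡ 170^2 = 28900 ≡ 219 (mod 667)
4^32 ≡ 219^2 = 47961 ≡ 604 (mod 667)
4^64 ≡ 604^2 = 364816 ≡ 634 (mod 667)
4^128 ≡ 634^2 = 401956 ≡ 422 (mod 667)
4^256 ≡ 422^2 = 178084 ≡ 662 (mod 667)
4^512 ≡ 662^2 = 438244 ≡ 25 (mod 667)
666 = 512 + 128 + 16 + 8 + 2 in binary powers of 2.
So 4^666 ≡ 25 · 422 · 219 · 170 · 16 ≡ 25 (mod 667).
Since 25 ≠ 1, base 4 is a Fermat witness: 667 is composite.

25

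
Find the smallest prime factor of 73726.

2

73726 is even: 2 divides it.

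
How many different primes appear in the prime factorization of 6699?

6699 = 3 · 2233
2233 = 7 · 319
319 = 11 · 29
6699 = 3 · 7 · 11 · 29, which has 4 distinct prime factors.

4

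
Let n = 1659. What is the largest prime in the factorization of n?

1659 = 3 · 553
553 = 7 · 79
79 is prime.
So 1659 = 3 · 7 · 79; the largest prime factor is 79.

79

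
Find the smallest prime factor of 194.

194 is even: 2 divides it.

2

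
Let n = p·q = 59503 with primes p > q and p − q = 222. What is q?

Since p = q + 222, we have 59503 = q(q + 222), so q² + 222q − 59503 = 0.
Discriminant: 222² + 4·59503 = 49284 + 238012 = 287296; √287296 = 536.
q = (−222 + 536)/2 = 157, and p = q + 222 = 379.
Check: 157 · 379 = 59503.

157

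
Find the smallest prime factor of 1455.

1455 is odd.
Digit sum 15, divisible by 3.

3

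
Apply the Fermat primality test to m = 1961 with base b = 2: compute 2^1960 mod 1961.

1785

2^1 ≡ 2 (mod 1961)
2^2 ≡ 2^2 = 4 ≡ 4 (mod 1961)
2^4 ≡ 4^2 = 16 ≡ 16 (mod 1961)
2^8 ≡ 16^2 = 256 ≡ 256 (mod 1961)
2^16 ≡ 256^2 = 65536 ≡ 823 (mod 1961)
2^32 ≡ 823^2 = 677329 ≡ 784 (mod 1961)
2^64 ≡ 784^2 = 614656 ≡ 863 (mod 1961)
2^128 ≡ 863^2 = 744769 ≡ 1550 (mod 1961)
2^256 ≡ 1550^2 = 2402500 ≡ 275 (mod 1961)
2^512 ≡ 275^2 = 75625 ≡ 1107 (mod 1961)
2^1024 ≡ 1107^2 = 1225449 ≡ 1785 (mod 1961)
1960 = 1024 + 512 + 256 + 128 + 32 + 8 in binary powers of 2.
So 2^1960 ≡ 1785 · 1107 · 275 · 1550 · 784 · 256 ≡ 1785 (mod 1961).
Since 1785 ≠ 1, base 2 is a Fermat witness: 1961 is composite.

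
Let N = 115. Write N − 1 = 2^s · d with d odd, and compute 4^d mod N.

115 − 1 = 114 = 2^1 · 57, so d = 57.
4^1 ≡ 4 (mod 115)
4^2 ≡ 4^2 = 16 ≡ 16 (mod 115)
4^4 ≡ 16^2 = 256 ≡ 26 (mod 115)
4^8 ≡ 26^2 = 676 ≡ 101 (mod 115)
4^16 ≡ 101^2 = 10201 ≡ 81 (mod 115)
4^32 ≡ 81^2 = 6561 ≡ 6 (mod 115)
57 = 32 + 16 + 8 + 1 in binary powers of 2.
So 4^57 ≡ 6 · 81 · 101 · 4 ≡ 39 (mod 115).
Squaring chain: 39; never reaches −1, so base 4 is a Miller–Rabin witness that 115 is composite.

39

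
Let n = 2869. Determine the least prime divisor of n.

19

2869 is odd.
Digit sum 25, not divisible by 3.
Ends in 9: not divisible by 5.
7: 2869 = 7·409 + 6
11: 2869 = 11·260 + 9
13: 2869 = 13·220 + 9
17: 2869 = 17·168 + 13
19: 2869 = 19·151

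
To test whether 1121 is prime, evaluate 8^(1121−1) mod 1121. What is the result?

8^1 ≡ 8 (mod 1121)
8^2 ≡ 8^2 = 64 ≡ 64 (mod 1121)
8^4 ≡ 64^2 = 4096 ≡ 733 (mod 1121)
8^8 ≡ 733^2 = 537289 ≡ 330 (mod 1121)
8^16 ≡ 330^2 = 108900 ≡ 163 (mod 1121)
8^32 ≡ 163^2 = 26569 ≡ 786 (mod 1121)
8^64 ≡ 786^2 = 617796 ≡ 125 (mod 1121)
8^128 ≡ 125^2 = 15625 ≡ 1052 (mod 1121)
8^256 ≡ 1052^2 = 1106704 ≡ 277 (mod 1121)
8^512 ≡ 277^2 = 76729 ≡ 501 (mod 1121)
8^1024 ≡ 501^2 = 251001 ≡ 1018 (mod 1121)
1120 = 1024 + 64 + 32 in binary powers of 2.
So 8^1120 ≡ 1018 · 125 · 786 ≡ 638 (mod 1121).
Since 638 ≠ 1, base 8 is a Fermat witness: 1121 is composite.

638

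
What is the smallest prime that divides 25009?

25009 is odd.
Digit sum 16, not divisible by 3.
Ends in 9: not divisible by 5.
7: 25009 = 7·3572 + 5
11: 25009 = 11·2273 + 6
13: 25009 = 13·1923 + 10
17: 25009 = 17·1471 + 2
19: 25009 = 19·1316 + 5
23: 25009 = 23·1087 + 8
29: 25009 = 29·862 + 11
31: 25009 = 31·806 + 23
37: 25009 = 37·675 + 34
41: 25009 = 41·609 + 40
43: 25009 = 43·581 + 26
47: 25009 = 47·532 + 5
53: 25009 = 53·471 + 46
59: 25009 = 59·423 + 52
61: 25009 = 61·409 + 60
67: 25009 = 67·373 + 18
71: 25009 = 71·352 + 17
73: 25009 = 73·342 + 43
79: 25009 = 79·316 + 45
83: 25009 = 83·301 + 26
89: 25009 = 89·281

89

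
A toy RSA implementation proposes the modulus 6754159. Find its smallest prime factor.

6754159 is odd.
Digit sum 37, not divisible by 3.
Ends in 9: not divisible by 5.
7: 6754159 = 7·964879 + 6
11: 6754159 = 11·614014 + 5
13: 6754159 = 13·519550 + 9
17: 6754159 = 17·397303 + 8
19: 6754159 = 19·355482 + 1
23: 6754159 = 23·293659 + 2
29: 6754159 = 29·232902 + 1
31: 6754159 = 31·217876 + 3
37: 6754159 = 37·182544 + 31
41: 6754159 = 41·164735 + 24
43: 6754159 = 43·157073 + 20
47: 6754159 = 47·143705 + 24
53: 6754159 = 53·127436 + 51
59: 6754159 = 59·114477 + 16
61: 6754159 = 61·110723 + 56
67: 6754159 = 67·100808 + 23
71: 6754159 = 71·95129

71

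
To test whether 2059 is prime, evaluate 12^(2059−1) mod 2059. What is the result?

1971

12^1 ≡ 12 (mod 2059)
12^2 ≡ 12^2 = 144 ≡ 144 (mod 2059)
12^4 ≡ 144^2 = 20736 ≡ 146 (mod 2059)
12^8 ≡ 146^2 = 21316 ≡ 726 (mod 2059)
12^16 ≡ 726^2 = 527076 ≡ 2031 (mod 2059)
12^32 ≡ 2031^2 = 4124961 ≡ 784 (mod 2059)
12^64 ≡ 784^2 = 614656 ≡ 1074 (mod 2059)
12^128 ≡ 1074^2 = 1153476 ≡ 436 (mod 2059)
12^256 ≡ 436^2 = 190096 ≡ 668 (mod 2059)
12^512 ≡ 668^2 = 446224 ≡ 1480 (mod 2059)
12^1024 ≡ 1480^2 = 2190400 ≡ 1683 (mod 2059)
12^2048 ≡ 1683^2 = 2832489 ≡ 1364 (mod 2059)
2058 = 2048 + 8 + 2 in binary powers of 2.
So 12^2058 ≡ 1364 · 726 · 144 ≡ 1971 (mod 2059).
Since 1971 ≠ 1, base 12 is a Fermat witness: 2059 is composite.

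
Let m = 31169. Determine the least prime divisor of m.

31169 is odd.
Digit sum 20, not divisible by 3.
Ends in 9: not divisible by 5.
7: 31169 = 7·4452 + 5
11: 31169 = 11·2833 + 6
13: 31169 = 13·2397 + 8
17: 31169 = 17·1833 + 8
19: 31169 = 19·1640 + 9
23: 31169 = 23·1355 + 4
29: 31169 = 29·1074 + 23
31: 31169 = 31·1005 + 14
37: 31169 = 37·842 + 15
41: 31169 = 41·760 + 9
43: 31169 = 43·724 + 37
47: 31169 = 47·663 + 8
53: 31169 = 53·588 + 5
59: 31169 = 59·528 + 17
61: 31169 = 61·510 + 59
67: 31169 = 67·465 + 14
71: 31169 = 71·439

71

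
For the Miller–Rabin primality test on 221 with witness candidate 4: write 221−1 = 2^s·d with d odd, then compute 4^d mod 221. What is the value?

30

221 − 1 = 220 = 2^2 · 55, so d = 55.
4^1 ≡ 4 (mod 221)
4^2 ≡ 4^2 = 16 ≡ 16 (mod 221)
4^4 ≡ 16^2 = 256 ≡ 35 (mod 221)
4^8 ≡ 35^2 = 1225 ≡ 120 (mod 221)
4^16 ≡ 120^2 = 14400 ≡ 35 (mod 221)
4^32 ≡ 35^2 = 1225 ≡ 120 (mod 221)
55 = 32 + 16 + 4 + 2 + 1 in binary powers of 2.
So 4^55 ≡ 120 · 35 · 35 · 16 · 4 ≡ 30 (mod 221).
Squaring chain: 30 → 16; never reaches −1, so base 4 is a Miller–Rabin witness that 221 is composite.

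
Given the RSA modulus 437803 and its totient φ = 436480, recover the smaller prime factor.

φ(n) = (p−1)(q−1) = n − (p+q) + 1, so p + q = 437803 − 436480 + 1 = 1324.
p and q are the roots of t² − 1324t + 437803 = 0.
Discriminant: 1324² − 4·437803 = 1752976 − 1751212 = 1764; √1764 = 42.
q = (1324 − 42)/2 = 641, p = (1324 + 42)/2 = 683.
Check: 641 · 683 = 437803.

641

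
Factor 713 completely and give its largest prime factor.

31

713 = 23 · 31
31 is prime.
So 713 = 23 · 31; the largest prime factor is 31.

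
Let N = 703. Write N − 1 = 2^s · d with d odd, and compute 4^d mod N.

628

703 − 1 = 702 = 2^1 · 351, so d = 351.
4^1 ≡ 4 (mod 703)
4^2 ≡ 4^2 = 16 ≡ 16 (mod 703)
4^4 ≡ 16^2 = 256 ≡ 256 (mod 703)
4^8 ≡ 256^2 = 65536 ≡ 157 (mod 703)
4^16 ≡ 157^2 = 24649 ≡ 44 (mod 703)
4^32 ≡ 44^2 = 1936 ≡ 530 (mod 703)
4^64 ≡ 530^2 = 280900 ≡ 403 (mod 703)
4^128 ≡ 403^2 = 162409 ≡ 16 (mod 703)
4^256 ≡ 16^2 = 256 ≡ 256 (mod 703)
351 = 256 + 64 + 16 + 8 + 4 + 2 + 1 in binary powers of 2.
So 4^351 ≡ 256 · 403 · 44 · 157 · 256 · 16 · 4 ≡ 628 (mod 703).
Squaring chain: 628; never reaches −1, so base 4 is a Miller–Rabin witness that 703 is composite.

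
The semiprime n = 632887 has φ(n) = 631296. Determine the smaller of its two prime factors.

φ(n) = (p−1)(q−1) = n − (p+q) + 1, so p + q = 632887 − 631296 + 1 = 1592.
p and q are the roots of t² − 1592t + 632887 = 0.
Discriminant: 1592² − 4·632887 = 2534464 − 2531548 = 2916; √2916 = 54.
q = (1592 − 54)/2 = 769, p = (1592 + 54)/2 = 823.
Check: 769 · 823 = 632887.

769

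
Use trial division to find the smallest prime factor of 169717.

23

169717 is odd.
Digit sum 31, not divisible by 3.
Ends in 7: not divisible by 5.
7: 169717 = 7·24245 + 2
11: 169717 = 11·15428 + 9
13: 169717 = 13·13055 + 2
17: 169717 = 17·9983 + 6
19: 169717 = 19·8932 + 9
23: 169717 = 23·7379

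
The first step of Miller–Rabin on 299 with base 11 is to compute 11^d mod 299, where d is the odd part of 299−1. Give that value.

267

299 − 1 = 298 = 2^1 · 149, so d = 149.
11^1 ≡ 11 (mod 299)
11^2 ≡ 11^2 = 121 ≡ 121 (mod 299)
11^4 ≡ 121^2 = 14641 ≡ 289 (mod 299)
11^8 ≡ 289^2 = 83521 ≡ 100 (mod 299)
11^16 ≡ 100^2 = 10000 ≡ 133 (mod 299)
11^32 ≡ 133^2 = 17689 ≡ 48 (mod 299)
11^64 ≡ 48^2 = 2304 ≡ 211 (mod 299)
11^128 ≡ 211^2 = 44521 ≡ 269 (mod 299)
149 = 128 + 16 + 4 + 1 in binary powers of 2.
So 11^149 ≡ 269 · 133 · 289 · 11 ≡ 267 (mod 299).
Squaring chain: 267; never reaches −1, so base 11 is a Miller–Rabin witness that 299 is composite.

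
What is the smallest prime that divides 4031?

29

4031 is odd.
Digit sum 8, not divisible by 3.
Ends in 1: not divisible by 5.
7: 4031 = 7·575 + 6
11: 4031 = 11·366 + 5
13: 4031 = 13·310 + 1
17: 4031 = 17·237 + 2
19: 4031 = 19·212 + 3
23: 4031 = 23·175 + 6
29: 4031 = 29·139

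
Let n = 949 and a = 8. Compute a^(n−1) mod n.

8^1 ≡ 8 (mod 949)
8^2 ≡ 8^2 = 64 ≡ 64 (mod 949)
8^4 ≡ 64^2 = 4096 ≡ 300 (mod 949)
8^8 ≡ 300^2 = 90000 ≡ 794 (mod 949)
8^16 ≡ 794^2 = 630436 ≡ 300 (mod 949)
8^32 ≡ 300^2 = 90000 ≡ 794 (mod 949)
8^64 ≡ 794^2 = 630436 ≡ 300 (mod 949)
8^128 ≡ 300^2 = 90000 ≡ 794 (mod 949)
8^256 ≡ 794^2 = 630436 ≡ 300 (mod 949)
8^512 ≡ 300^2 = 90000 ≡ 794 (mod 949)
948 = 512 + 256 + 128 + 32 + 16 + 4 in binary powers of 2.
So 8^948 ≡ 794 · 300 · 794 · 794 · 300 · 300 ≡ 1 (mod 949).
Since the result is 1, base 8 gives no evidence that 949 is composite.

1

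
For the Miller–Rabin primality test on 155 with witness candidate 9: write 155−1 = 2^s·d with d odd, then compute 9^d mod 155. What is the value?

155 − 1 = 154 = 2^1 · 77, so d = 77.
9^1 ≡ 9 (mod 155)
9^2 ≡ 9^2 = 81 ≡ 81 (mod 155)
9^4 ≡ 81^2 = 6561 ≡ 51 (mod 155)
9^8 ≡ 51^2 = 2601 ≡ 121 (mod 155)
9^16 ≡ 121^2 = 14641 ≡ 71 (mod 155)
9^32 ≡ 71^2 = 5041 ≡ 81 (mod 155)
9^64 ≡ 81^2 = 6561 ≡ 51 (mod 155)
77 = 64 + 8 + 4 + 1 in binary powers of 2.
So 9^77 ≡ 51 · 121 · 51 · 9 ≡ 19 (mod 155).
Squaring chain: 19; never reaches −1, so base 9 is a Miller–Rabin witness that 155 is composite.

19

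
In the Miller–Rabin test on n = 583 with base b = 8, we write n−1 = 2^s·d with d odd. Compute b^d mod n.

583 − 1 = 582 = 2^1 · 291, so d = 291.
8^1 ≡ 8 (mod 583)
8^2 ≡ 8^2 = 64 ≡ 64 (mod 583)
8^4 ≡ 64^2 = 4096 ≡ 15 (mod 583)
8^8 ≡ 15^2 = 225 ≡ 225 (mod 583)
8^16 ≡ 225^2 = 50625 ≡ 487 (mod 583)
8^32 ≡ 487^2 = 237169 ≡ 471 (mod 583)
8^64 ≡ 471^2 = 221841 ≡ 301 (mod 583)
8^128 ≡ 301^2 = 90601 ≡ 236 (mod 583)
8^256 ≡ 236^2 = 55696 ≡ 311 (mod 583)
291 = 256 + 32 + 2 + 1 in binary powers of 2.
So 8^291 ≡ 311 · 471 · 64 · 8 ≡ 569 (mod 583).
Squaring chain: 569; never reaches −1, so base 8 is a Miller–Rabin witness that 583 is composite.

569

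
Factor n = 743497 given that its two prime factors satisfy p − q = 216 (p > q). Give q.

761

Since p = q + 216, we have 743497 = q(q + 216), so q² + 216q − 743497 = 0.
Discriminant: 216² + 4·743497 = 46656 + 2973988 = 3020644; √3020644 = 1738.
q = (−216 + 1738)/2 = 761, and p = q + 216 = 977.
Check: 761 · 977 = 743497.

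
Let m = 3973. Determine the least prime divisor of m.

29

3973 is odd.
Digit sum 22, not divisible by 3.
Ends in 3: not divisible by 5.
7: 3973 = 7·567 + 4
11: 3973 = 11·361 + 2
13: 3973 = 13·305 + 8
17: 3973 = 17·233 + 12
19: 3973 = 19·209 + 2
23: 3973 = 23·172 + 17
29: 3973 = 29·137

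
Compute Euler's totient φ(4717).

4576

Factor: 4717 = 53 · 89.
φ(4717) = (53−1) · (89−1) = 52 · 88 = 4576.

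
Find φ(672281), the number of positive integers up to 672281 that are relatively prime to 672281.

Factor: 672281 = 61 · 103 · 107.
φ(672281) = (61−1) · (103−1) · (107−1) = 60 · 102 · 106 = 648720.

648720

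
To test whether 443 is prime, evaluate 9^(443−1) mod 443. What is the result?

1

9^1 ≡ 9 (mod 443)
9^2 ≡ 9^2 = 81 ≡ 81 (mod 443)
9^4 ≡ 81^2 = 6561 ≡ 359 (mod 443)
9^8 ≡ 359^2 = 128881 ≡ 411 (mod 443)
9^16 ≡ 411^2 = 168921 ≡ 138 (mod 443)
9^32 ≡ 138^2 = 19044 ≡ 438 (mod 443)
9^64 ≡ 438^2 = 191844 ≡ 25 (mod 443)
9^128 ≡ 25^2 = 625 ≡ 182 (mod 443)
9^256 ≡ 182^2 = 33124 ≡ 342 (mod 443)
442 = 256 + 128 + 32 + 16 + 8 + 2 in binary powers of 2.
So 9^442 ≡ 342 · 182 · 438 · 138 · 411 · 81 ≡ 1 (mod 443).
Since the result is 1, base 9 gives no evidence that 443 is composite.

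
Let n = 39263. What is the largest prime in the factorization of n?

79

39263 = 7 · 5609
5609 = 71 · 79
79 is prime.
So 39263 = 7 · 71 · 79; the largest prime factor is 79.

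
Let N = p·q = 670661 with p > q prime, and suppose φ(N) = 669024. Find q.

φ(n) = (p−1)(q−1) = n − (p+q) + 1, so p + q = 670661 − 669024 + 1 = 1638.
p and q are the roots of t² − 1638t + 670661 = 0.
Discriminant: 1638² − 4·670661 = 2683044 − 2682644 = 400; √400 = 20.
q = (1638 − 20)/2 = 809, p = (1638 + 20)/2 = 829.
Check: 809 · 829 = 670661.

809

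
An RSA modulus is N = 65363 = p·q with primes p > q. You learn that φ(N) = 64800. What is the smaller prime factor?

163

φ(n) = (p−1)(q−1) = n − (p+q) + 1, so p + q = 65363 − 64800 + 1 = 564.
p and q are the roots of t² − 564t + 65363 = 0.
Discriminant: 564² − 4·65363 = 318096 − 261452 = 56644; √56644 = 238.
q = (564 − 238)/2 = 163, p = (564 + 238)/2 = 401.
Check: 163 · 401 = 65363.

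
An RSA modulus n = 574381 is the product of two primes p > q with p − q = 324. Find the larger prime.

937

Since p = q + 324, we have 574381 = q(q + 324), so q² + 324q − 574381 = 0.
Discriminant: 324² + 4·574381 = 104976 + 2297524 = 2402500; √2402500 = 1550.
q = (−324 + 1550)/2 = 613, and p = q + 324 = 937.
Check: 613 · 937 = 574381.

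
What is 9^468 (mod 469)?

9^1 ≡ 9 (mod 469)
9^2 ≡ 9^2 = 81 ≡ 81 (mod 469)
9^4 ≡ 81^2 = 6561 ≡ 464 (mod 469)
9^8 ≡ 464^2 = 215296 ≡ 25 (mod 469)
9^16 ≡ 25^2 = 625 ≡ 156 (mod 469)
9^32 ≡ 156^2 = 24336 ≡ 417 (mod 469)
9^64 ≡ 417^2 = 173889 ≡ 359 (mod 469)
9^128 ≡ 359^2 = 128881 ≡ 375 (mod 469)
9^256 ≡ 375^2 = 140625 ≡ 394 (mod 469)
468 = 256 + 128 + 64 + 16 + 4 in binary powers of 2.
So 9^468 ≡ 394 · 375 · 359 · 156 · 464 ≡ 64 (mod 469).
Since 64 ≠ 1, base 9 is a Fermat witness: 469 is composite.

64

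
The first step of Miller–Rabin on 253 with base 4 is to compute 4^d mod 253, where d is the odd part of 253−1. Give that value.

9

253 − 1 = 252 = 2^2 · 63, so d = 63.
4^1 ≡ 4 (mod 253)
4^2 ≡ 4^2 = 16 ≡ 16 (mod 253)
4^4 ≡ 16^2 = 256 ≡ 3 (mod 253)
4^8 ≡ 3^2 = 9 ≡ 9 (mod 253)
4^16 ≡ 9^2 = 81 ≡ 81 (mod 253)
4^32 ≡ 81^2 = 6561 ≡ 236 (mod 253)
63 = 32 + 16 + 8 + 4 + 2 + 1 in binary powers of 2.
So 4^63 ≡ 236 · 81 · 9 · 3 · 16 · 4 ≡ 9 (mod 253).
Squaring chain: 9 → 81; never reaches −1, so base 4 is a Miller–Rabin witness that 253 is composite.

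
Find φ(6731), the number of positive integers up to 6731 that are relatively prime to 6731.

Factor: 6731 = 53 · 127.
φ(6731) = (53−1) · (127−1) = 52 · 126 = 6552.

6552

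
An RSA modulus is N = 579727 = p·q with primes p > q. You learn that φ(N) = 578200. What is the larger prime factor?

827

φ(n) = (p−1)(q−1) = n − (p+q) + 1, so p + q = 579727 − 578200 + 1 = 1528.
p and q are the roots of t² − 1528t + 579727 = 0.
Discriminant: 1528² − 4·579727 = 2334784 − 2318908 = 15876; √15876 = 126.
q = (1528 − 126)/2 = 701, p = (1528 + 126)/2 = 827.
Check: 701 · 827 = 579727.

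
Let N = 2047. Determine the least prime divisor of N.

23

2047 is odd.
Digit sum 13, not divisible by 3.
Ends in 7: not divisible by 5.
7: 2047 = 7·292 + 3
11: 2047 = 11·186 + 1
13: 2047 = 13·157 + 6
17: 2047 = 17·120 + 7
19: 2047 = 19·107 + 14
23: 2047 = 23·89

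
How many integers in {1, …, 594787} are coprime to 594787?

Factor: 594787 = 41 · 89 · 163.
φ(594787) = (41−1) · (89−1) · (163−1) = 40 · 88 · 162 = 570240.

570240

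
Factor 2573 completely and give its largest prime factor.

2573 = 31 · 83
83 is prime.
So 2573 = 31 · 83; the largest prime factor is 83.

83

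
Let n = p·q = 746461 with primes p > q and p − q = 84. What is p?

Since p = q + 84, we have 746461 = q(q + 84), so q² + 84q − 746461 = 0.
Discriminant: 84² + 4·746461 = 7056 + 2985844 = 2992900; √2992900 = 1730.
q = (−84 + 1730)/2 = 823, and p = q + 84 = 907.
Check: 823 · 907 = 746461.

907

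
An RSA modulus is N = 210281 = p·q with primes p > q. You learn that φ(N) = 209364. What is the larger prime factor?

479

φ(n) = (p−1)(q−1) = n − (p+q) + 1, so p + q = 210281 − 209364 + 1 = 918.
p and q are the roots of t² − 918t + 210281 = 0.
Discriminant: 918² − 4·210281 = 842724 − 841124 = 1600; √1600 = 40.
q = (918 − 40)/2 = 439, p = (918 + 40)/2 = 479.
Check: 439 · 479 = 210281.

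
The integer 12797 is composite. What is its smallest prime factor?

67

12797 is odd.
Digit sum 26, not divisible by 3.
Ends in 7: not divisible by 5.
7: 12797 = 7·1828 + 1
11: 12797 = 11·1163 + 4
13: 12797 = 13·984 + 5
17: 12797 = 17·752 + 13
19: 12797 = 19·673 + 10
23: 12797 = 23·556 + 9
29: 12797 = 29·441 + 8
31: 12797 = 31·412 + 25
37: 12797 = 37·345 + 32
41: 12797 = 41·312 + 5
43: 12797 = 43·297 + 26
47: 12797 = 47·272 + 13
53: 12797 = 53·241 + 24
59: 12797 = 59·216 + 53
61: 12797 = 61·209 + 48
67: 12797 = 67·191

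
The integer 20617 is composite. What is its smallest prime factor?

53

20617 is odd.
Digit sum 16, not divisible by 3.
Ends in 7: not divisible by 5.
7: 20617 = 7·2945 + 2
11: 20617 = 11·1874 + 3
13: 20617 = 13·1585 + 12
17: 20617 = 17·1212 + 13
19: 20617 = 19·1085 + 2
23: 20617 = 23·896 + 9
29: 20617 = 29·710 + 27
31: 20617 = 31·665 + 2
37: 20617 = 37·557 + 8
41: 20617 = 41·502 + 35
43: 20617 = 43·479 + 20
47: 20617 = 47·438 + 31
53: 20617 = 53·389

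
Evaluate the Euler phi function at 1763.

1680

Factor: 1763 = 41 · 43.
φ(1763) = (41−1) · (43−1) = 40 · 42 = 1680.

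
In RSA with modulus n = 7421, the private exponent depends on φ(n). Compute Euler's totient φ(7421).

Factor: 7421 = 41 · 181.
φ(7421) = (41−1) · (181−1) = 40 · 180 = 7200.

7200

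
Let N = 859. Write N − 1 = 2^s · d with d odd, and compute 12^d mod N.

858

859 − 1 = 858 = 2^1 · 429, so d = 429.
12^1 ≡ 12 (mod 859)
12^2 ≡ 12^2 = 144 ≡ 144 (mod 859)
12^4 ≡ 144^2 = 20736 ≡ 120 (mod 859)
12^8 ≡ 120^2 = 14400 ≡ 656 (mod 859)
12^16 ≡ 656^2 = 430336 ≡ 836 (mod 859)
12^32 ≡ 836^2 = 698896 ≡ 529 (mod 859)
12^64 ≡ 529^2 = 279841 ≡ 666 (mod 859)
12^128 ≡ 666^2 = 443556 ≡ 312 (mod 859)
12^256 ≡ 312^2 = 97344 ≡ 277 (mod 859)
429 = 256 + 128 + 32 + 8 + 4 + 1 in binary powers of 2.
So 12^429 ≡ 277 · 312 · 529 · 656 · 120 · 12 ≡ 858 (mod 859).
Since 12^d ≡ 858 (mod 859), base 12 does not prove 859 composite.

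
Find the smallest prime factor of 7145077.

7145077 is odd.
Digit sum 31, not divisible by 3.
Ends in 7: not divisible by 5.
7: 7145077 = 7·1020725 + 2
11: 7145077 = 11·649552 + 5
13: 7145077 = 13·549621 + 4
17: 7145077 = 17·420298 + 11
19: 7145077 = 19·376056 + 13
23: 7145077 = 23·310655 + 12
29: 7145077 = 29·246381 + 28
31: 7145077 = 31·230486 + 11
37: 7145077 = 37·193110 + 7
41: 7145077 = 41·174270 + 7
43: 7145077 = 43·166164 + 25
47: 7145077 = 47·152022 + 43
53: 7145077 = 53·134812 + 41
59: 7145077 = 59·121103

59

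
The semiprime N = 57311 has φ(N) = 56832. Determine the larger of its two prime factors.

φ(n) = (p−1)(q−1) = n − (p+q) + 1, so p + q = 57311 − 56832 + 1 = 480.
p and q are the roots of t² − 480t + 57311 = 0.
Discriminant: 480² − 4·57311 = 230400 − 229244 = 1156; √1156 = 34.
q = (480 − 34)/2 = 223, p = (480 + 34)/2 = 257.
Check: 223 · 257 = 57311.

257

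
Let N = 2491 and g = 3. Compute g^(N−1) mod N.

3^1 ≡ 3 (mod 2491)
3^2 ≡ 3^2 = 9 ≡ 9 (mod 2491)
3^4 ≡ 9^2 = 81 ≡ 81 (mod 2491)
3^8 ≡ 81^2 = 6561 ≡ 1579 (mod 2491)
3^16 ≡ 1579^2 = 2493241 ≡ 2241 (mod 2491)
3^32 ≡ 2241^2 = 5022081 ≡ 225 (mod 2491)
3^64 ≡ 225^2 = 50625 ≡ 805 (mod 2491)
3^128 ≡ 805^2 = 648025 ≡ 365 (mod 2491)
3^256 ≡ 365^2 = 133225 ≡ 1202 (mod 2491)
3^512 ≡ 1202^2 = 1444804 ≡ 24 (mod 2491)
3^1024 ≡ 24^2 = 576 ≡ 576 (mod 2491)
3^2048 ≡ 576^2 = 331776 ≡ 473 (mod 2491)
2490 = 2048 + 256 + 128 + 32 + 16 + 8 + 2 in binary powers of 2.
So 3^2490 ≡ 473 · 1202 · 365 · 225 · 2241 · 1579 · 9 ≡ 1011 (mod 2491).
Since 1011 ≠ 1, base 3 is a Fermat witness: 2491 is composite.

1011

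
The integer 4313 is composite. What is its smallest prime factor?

4313 is odd.
Digit sum 11, not divisible by 3.
Ends in 3: not divisible by 5.
7: 4313 = 7·616 + 1
11: 4313 = 11·392 + 1
13: 4313 = 13·331 + 10
17: 4313 = 17·253 + 12
19: 4313 = 19·227

19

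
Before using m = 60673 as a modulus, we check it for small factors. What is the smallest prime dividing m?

17

60673 is odd.
Digit sum 22, not divisible by 3.
Ends in 3: not divisible by 5.
7: 60673 = 7·8667 + 4
11: 60673 = 11·5515 + 8
13: 60673 = 13·4667 + 2
17: 60673 = 17·3569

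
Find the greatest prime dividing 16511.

16511 = 11 · 1501
1501 = 19 · 79
79 is prime.
So 16511 = 11 · 19 · 79; the largest prime factor is 79.

79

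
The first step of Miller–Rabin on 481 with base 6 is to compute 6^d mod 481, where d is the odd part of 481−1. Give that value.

481 − 1 = 480 = 2^5 · 15, so d = 15.
6^1 ≡ 6 (mod 481)
6^2 ≡ 6^2 = 36 ≡ 36 (mod 481)
6^4 ≡ 36^2 = 1296 ≡ 334 (mod 481)
6^8 ≡ 334^2 = 111556 ≡ 445 (mod 481)
15 = 8 + 4 + 2 + 1 in binary powers of 2.
So 6^15 ≡ 445 · 334 · 36 · 6 ≡ 216 (mod 481).
Squaring chain: 216 → 480 → 1 → 1 → 1; reaches −1, so base 6 does not prove 481 composite.

216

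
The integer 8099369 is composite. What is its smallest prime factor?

8099369 is odd.
Digit sum 44, not divisible by 3.
Ends in 9: not divisible by 5.
7: 8099369 = 7·1157052 + 5
11: 8099369 = 11·736306 + 3
13: 8099369 = 13·623028 + 5
17: 8099369 = 17·476433 + 8
19: 8099369 = 19·426282 + 11
23: 8099369 = 23·352146 + 11
29: 8099369 = 29·279288 + 17
31: 8099369 = 31·261269 + 30
37: 8099369 = 37·218901 + 32
41: 8099369 = 41·197545 + 24
43: 8099369 = 43·188357 + 18
47: 8099369 = 47·172327

47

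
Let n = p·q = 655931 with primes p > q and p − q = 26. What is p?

Since p = q + 26, we have 655931 = q(q + 26), so q² + 26q − 655931 = 0.
Discriminant: 26² + 4·655931 = 676 + 2623724 = 2624400; √2624400 = 1620.
q = (−26 + 1620)/2 = 797, and p = q + 26 = 823.
Check: 797 · 823 = 655931.

823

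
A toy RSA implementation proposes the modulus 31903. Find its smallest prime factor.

61

31903 is odd.
Digit sum 16, not divisible by 3.
Ends in 3: not divisible by 5.
7: 31903 = 7·4557 + 4
11: 31903 = 11·2900 + 3
13: 31903 = 13·2454 + 1
17: 31903 = 17·1876 + 11
19: 31903 = 19·1679 + 2
23: 31903 = 23·1387 + 2
29: 31903 = 29·1100 + 3
31: 31903 = 31·1029 + 4
37: 31903 = 37·862 + 9
41: 31903 = 41·778 + 5
43: 31903 = 43·741 + 40
47: 31903 = 47·678 + 37
53: 31903 = 53·601 + 50
59: 31903 = 59·540 + 43
61: 31903 = 61·523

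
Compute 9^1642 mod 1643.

413

9^1 ≡ 9 (mod 1643)
9^2 ≡ 9^2 = 81 ≡ 81 (mod 1643)
9^4 ≡ 81^2 = 6561 ≡ 1632 (mod 1643)
9^8 ≡ 1632^2 = 2663424 ≡ 121 (mod 1643)
9^16 ≡ 121^2 = 14641 ≡ 1497 (mod 1643)
9^32 ≡ 1497^2 = 2241009 ≡ 1600 (mod 1643)
9^64 ≡ 1600^2 = 2560000 ≡ 206 (mod 1643)
9^128 ≡ 206^2 = 42436 ≡ 1361 (mod 1643)
9^256 ≡ 1361^2 = 1852321 ≡ 660 (mod 1643)
9^512 ≡ 660^2 = 435600 ≡ 205 (mod 1643)
9^1024 ≡ 205^2 = 42025 ≡ 950 (mod 1643)
1642 = 1024 + 512 + 64 + 32 + 8 + 2 in binary powers of 2.
So 9^1642 ≡ 950 · 205 · 206 · 1600 · 121 · 81 ≡ 413 (mod 1643).
Since 413 ≠ 1, base 9 is a Fermat witness: 1643 is composite.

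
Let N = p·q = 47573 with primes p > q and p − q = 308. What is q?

Since p = q + 308, we have 47573 = q(q + 308), so q² + 308q − 47573 = 0.
Discriminant: 308² + 4·47573 = 94864 + 190292 = 285156; √285156 = 534.
q = (−308 + 534)/2 = 113, and p = q + 308 = 421.
Check: 113 · 421 = 47573.

113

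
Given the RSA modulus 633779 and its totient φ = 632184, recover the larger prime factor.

853

φ(n) = (p−1)(q−1) = n − (p+q) + 1, so p + q = 633779 − 632184 + 1 = 1596.
p and q are the roots of t² − 1596t + 633779 = 0.
Discriminant: 1596² − 4·633779 = 2547216 − 2535116 = 12100; √12100 = 110.
q = (1596 − 110)/2 = 743, p = (1596 + 110)/2 = 853.
Check: 743 · 853 = 633779.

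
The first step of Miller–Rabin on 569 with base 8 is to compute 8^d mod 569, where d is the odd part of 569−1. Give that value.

569 − 1 = 568 = 2^3 · 71, so d = 71.
8^1 ≡ 8 (mod 569)
8^2 ≡ 8^2 = 64 ≡ 64 (mod 569)
8^4 ≡ 64^2 = 4096 ≡ 113 (mod 569)
8^8 ≡ 113^2 = 12769 ≡ 251 (mod 569)
8^16 ≡ 251^2 = 63001 ≡ 411 (mod 569)
8^32 ≡ 411^2 = 168921 ≡ 497 (mod 569)
8^64 ≡ 497^2 = 247009 ≡ 63 (mod 569)
71 = 64 + 4 + 2 + 1 in binary powers of 2.
So 8^71 ≡ 63 · 113 · 64 · 8 ≡ 483 (mod 569).
Squaring chain: 483 → 568 → 1; reaches −1, so base 8 does not prove 569 composite.

483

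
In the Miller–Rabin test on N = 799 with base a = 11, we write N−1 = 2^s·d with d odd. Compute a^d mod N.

799 − 1 = 798 = 2^1 · 399, so d = 399.
11^1 ≡ 11 (mod 799)
11^2 ≡ 11^2 = 121 ≡ 121 (mod 799)
11^4 ≡ 121^2 = 14641 ≡ 259 (mod 799)
11^8 ≡ 259^2 = 67081 ≡ 764 (mod 799)
11^16 ≡ 764^2 = 583696 ≡ 426 (mod 799)
11^32 ≡ 426^2 = 181476 ≡ 103 (mod 799)
11^64 ≡ 103^2 = 10609 ≡ 222 (mod 799)
11^128 ≡ 222^2 = 49284 ≡ 545 (mod 799)
11^256 ≡ 545^2 = 297025 ≡ 596 (mod 799)
399 = 256 + 128 + 8 + 4 + 2 + 1 in binary powers of 2.
So 11^399 ≡ 596 · 545 · 764 · 259 · 121 · 11 ≡ 82 (mod 799).
Squaring chain: 82; never reaches −1, so base 11 is a Miller–Rabin witness that 799 is composite.

82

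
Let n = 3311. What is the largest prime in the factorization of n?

43

3311 = 7 · 473
473 = 11 · 43
43 is prime.
So 3311 = 7 · 11 · 43; the largest prime factor is 43.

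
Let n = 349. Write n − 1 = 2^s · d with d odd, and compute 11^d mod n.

213

349 − 1 = 348 = 2^2 · 87, so d = 87.
11^1 ≡ 11 (mod 349)
11^2 ≡ 11^2 = 121 ≡ 121 (mod 349)
11^4 ≡ 121^2 = 14641 ≡ 332 (mod 349)
11^8 ≡ 332^2 = 110224 ≡ 289 (mod 349)
11^16 ≡ 289^2 = 83521 ≡ 110 (mod 349)
11^32 ≡ 110^2 = 12100 ≡ 234 (mod 349)
11^64 ≡ 234^2 = 54756 ≡ 312 (mod 349)
87 = 64 + 16 + 4 + 2 + 1 in binary powers of 2.
So 11^87 ≡ 312 · 110 · 332 · 121 · 11 ≡ 213 (mod 349).
Squaring chain: 213 → 348; reaches −1, so base 11 does not prove 349 composite.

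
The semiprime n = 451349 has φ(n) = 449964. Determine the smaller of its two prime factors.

523

φ(n) = (p−1)(q−1) = n − (p+q) + 1, so p + q = 451349 − 449964 + 1 = 1386.
p and q are the roots of t² − 1386t + 451349 = 0.
Discriminant: 1386² − 4·451349 = 1920996 − 1805396 = 115600; √115600 = 340.
q = (1386 − 340)/2 = 523, p = (1386 + 340)/2 = 863.
Check: 523 · 863 = 451349.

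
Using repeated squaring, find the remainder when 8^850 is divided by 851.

8^1 ≡ 8 (mod 851)
8^2 ≡ 8^2 = 64 ≡ 64 (mod 851)
8^4 ≡ 64^2 = 4096 ≡ 692 (mod 851)
8^8 ≡ 692^2 = 478864 ≡ 602 (mod 851)
8^16 ≡ 602^2 = 362404 ≡ 729 (mod 851)
8^32 ≡ 729^2 = 531441 ≡ 417 (mod 851)
8^64 ≡ 417^2 = 173889 ≡ 285 (mod 851)
8^128 ≡ 285^2 = 81225 ≡ 380 (mod 851)
8^256 ≡ 380^2 = 144400 ≡ 581 (mod 851)
8^512 ≡ 581^2 = 337561 ≡ 565 (mod 851)
850 = 512 + 256 + 64 + 16 + 2 in binary powers of 2.
So 8^850 ≡ 565 · 581 · 285 · 729 · 64 ≡ 788 (mod 851).
Since 788 ≠ 1, base 8 is a Fermat witness: 851 is composite.

788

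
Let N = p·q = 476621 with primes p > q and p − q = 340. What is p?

Since p = q + 340, we have 476621 = q(q + 340), so q² + 340q − 476621 = 0.
Discriminant: 340² + 4·476621 = 115600 + 1906484 = 2022084; √2022084 = 1422.
q = (−340 + 1422)/2 = 541, and p = q + 340 = 881.
Check: 541 · 881 = 476621.

881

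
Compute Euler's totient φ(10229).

9984

Factor: 10229 = 53 · 193.
φ(10229) = (53−1) · (193−1) = 52 · 192 = 9984.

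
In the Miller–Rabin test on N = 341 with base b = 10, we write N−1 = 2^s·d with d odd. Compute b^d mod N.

98

341 − 1 = 340 = 2^2 · 85, so d = 85.
10^1 ≡ 10 (mod 341)
10^2 ≡ 10^2 = 100 ≡ 100 (mod 341)
10^4 ≡ 100^2 = 10000 ≡ 111 (mod 341)
10^8 ≡ 111^2 = 12321 ≡ 45 (mod 341)
10^16 ≡ 45^2 = 2025 ≡ 320 (mod 341)
10^32 ≡ 320^2 = 102400 ≡ 100 (mod 341)
10^64 ≡ 100^2 = 10000 ≡ 111 (mod 341)
85 = 64 + 16 + 4 + 1 in binary powers of 2.
So 10^85 ≡ 111 · 320 · 111 · 10 ≡ 98 (mod 341).
Squaring chain: 98 → 56; never reaches −1, so base 10 is a Miller–Rabin witness that 341 is composite.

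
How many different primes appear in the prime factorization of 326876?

5

326876 = 2^2 · 81719
81719 = 11 · 7429
7429 = 17 · 437
437 = 19 · 23
326876 = 2^2 · 11 · 17 · 19 · 23, which has 5 distinct prime factors.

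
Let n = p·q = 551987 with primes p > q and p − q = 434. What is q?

Since p = q + 434, we have 551987 = q(q + 434), so q² + 434q − 551987 = 0.
Discriminant: 434² + 4·551987 = 188356 + 2207948 = 2396304; √2396304 = 1548.
q = (−434 + 1548)/2 = 557, and p = q + 434 = 991.
Check: 557 · 991 = 551987.

557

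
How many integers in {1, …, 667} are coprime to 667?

616

Factor: 667 = 23 · 29.
φ(667) = (23−1) · (29−1) = 22 · 28 = 616.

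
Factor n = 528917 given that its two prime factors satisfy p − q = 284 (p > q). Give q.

599

Since p = q + 284, we have 528917 = q(q + 284), so q² + 284q − 528917 = 0.
Discriminant: 284² + 4·528917 = 80656 + 2115668 = 2196324; √2196324 = 1482.
q = (−284 + 1482)/2 = 599, and p = q + 284 = 883.
Check: 599 · 883 = 528917.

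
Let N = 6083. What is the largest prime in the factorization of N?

79

6083 = 7 · 869
869 = 11 · 79
79 is prime.
So 6083 = 7 · 11 · 79; the largest prime factor is 79.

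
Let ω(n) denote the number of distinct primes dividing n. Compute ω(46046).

5

46046 = 2 · 23023
23023 = 7 · 3289
3289 = 11 · 299
299 = 13 · 23
46046 = 2 · 7 · 11 · 13 · 23, which has 5 distinct prime factors.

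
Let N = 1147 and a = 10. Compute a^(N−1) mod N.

963

10^1 ≡ 10 (mod 1147)
10^2 ≡ 10^2 = 100 ≡ 100 (mod 1147)
10^4 ≡ 100^2 = 10000 ≡ 824 (mod 1147)
10^8 ≡ 824^2 = 678976 ≡ 1099 (mod 1147)
10^16 ≡ 1099^2 = 1207801 ≡ 10 (mod 1147)
10^32 ≡ 10^2 = 100 ≡ 100 (mod 1147)
10^64 ≡ 100^2 = 10000 ≡ 824 (mod 1147)
10^128 ≡ 824^2 = 678976 ≡ 1099 (mod 1147)
10^256 ≡ 1099^2 = 1207801 ≡ 10 (mod 1147)
10^512 ≡ 10^2 = 100 ≡ 100 (mod 1147)
10^1024 ≡ 100^2 = 10000 ≡ 824 (mod 1147)
1146 = 1024 + 64 + 32 + 16 + 8 + 2 in binary powers of 2.
So 10^1146 ≡ 824 · 824 · 100 · 10 · 1099 · 100 ≡ 963 (mod 1147).
Since 963 ≠ 1, base 10 is a Fermat witness: 1147 is composite.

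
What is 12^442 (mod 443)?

1

12^1 ≡ 12 (mod 443)
12^2 ≡ 12^2 = 144 ≡ 144 (mod 443)
12^4 ≡ 144^2 = 20736 ≡ 358 (mod 443)
12^8 ≡ 358^2 = 128164 ≡ 137 (mod 443)
12^16 ≡ 137^2 = 18769 ≡ 163 (mod 443)
12^32 ≡ 163^2 = 26569 ≡ 432 (mod 443)
12^64 ≡ 432^2 = 186624 ≡ 121 (mod 443)
12^128 ≡ 121^2 = 14641 ≡ 22 (mod 443)
12^256 ≡ 22^2 = 484 ≡ 41 (mod 443)
442 = 256 + 128 + 32 + 16 + 8 + 2 in binary powers of 2.
So 12^442 ≡ 41 · 22 · 432 · 163 · 137 · 144 ≡ 1 (mod 443).
Since the result is 1, base 12 gives no evidence that 443 is composite.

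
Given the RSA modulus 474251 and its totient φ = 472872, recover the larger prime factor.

φ(n) = (p−1)(q−1) = n − (p+q) + 1, so p + q = 474251 − 472872 + 1 = 1380.
p and q are the roots of t² − 1380t + 474251 = 0.
Discriminant: 1380² − 4·474251 = 1904400 − 1897004 = 7396; √7396 = 86.
q = (1380 − 86)/2 = 647, p = (1380 + 86)/2 = 733.
Check: 647 · 733 = 474251.

733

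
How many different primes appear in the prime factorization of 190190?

190190 = 2 · 95095
95095 = 5 · 19019
19019 = 7 · 2717
2717 = 11 · 247
247 = 13 · 19
190190 = 2 · 5 · 7 · 11 · 13 · 19, which has 6 distinct prime factors.

6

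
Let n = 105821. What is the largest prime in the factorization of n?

89

105821 = 29 · 3649
3649 = 41 · 89
89 is prime.
So 105821 = 29 · 41 · 89; the largest prime factor is 89.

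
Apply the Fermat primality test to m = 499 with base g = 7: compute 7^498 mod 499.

1

7^1 ≡ 7 (mod 499)
7^2 ≡ 7^2 = 49 ≡ 49 (mod 499)
7^4 ≡ 49^2 = 2401 ≡ 405 (mod 499)
7^8 ≡ 405^2 = 164025 ≡ 353 (mod 499)
7^16 ≡ 353^2 = 124609 ≡ 358 (mod 499)
7^32 ≡ 358^2 = 128164 ≡ 420 (mod 499)
7^64 ≡ 420^2 = 176400 ≡ 253 (mod 499)
7^128 ≡ 253^2 = 64009 ≡ 137 (mod 499)
7^256 ≡ 137^2 = 18769 ≡ 306 (mod 499)
498 = 256 + 128 + 64 + 32 + 16 + 2 in binary powers of 2.
So 7^498 ≡ 306 · 137 · 253 · 420 · 358 · 49 ≡ 1 (mod 499).
Since the result is 1, base 7 gives no evidence that 499 is composite.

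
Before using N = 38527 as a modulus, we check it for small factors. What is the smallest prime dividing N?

59

38527 is odd.
Digit sum 25, not divisible by 3.
Ends in 7: not divisible by 5.
7: 38527 = 7·5503 + 6
11: 38527 = 11·3502 + 5
13: 38527 = 13·2963 + 8
17: 38527 = 17·2266 + 5
19: 38527 = 19·2027 + 14
23: 38527 = 23·1675 + 2
29: 38527 = 29·1328 + 15
31: 38527 = 31·1242 + 25
37: 38527 = 37·1041 + 10
41: 38527 = 41·939 + 28
43: 38527 = 43·895 + 42
47: 38527 = 47·819 + 34
53: 38527 = 53·726 + 49
59: 38527 = 59·653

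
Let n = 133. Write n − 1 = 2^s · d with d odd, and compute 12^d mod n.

132

133 − 1 = 132 = 2^2 · 33, so d = 33.
12^1 ≡ 12 (mod 133)
12^2 ≡ 12^2 = 144 ≡ 11 (mod 133)
12^4 ≡ 11^2 = 121 ≡ 121 (mod 133)
12^8 ≡ 121^2 = 14641 ≡ 11 (mod 133)
12^16 ≡ 11^2 = 121 ≡ 121 (mod 133)
12^32 ≡ 121^2 = 14641 ≡ 11 (mod 133)
33 = 32 + 1 in binary powers of 2.
So 12^33 ≡ 11 · 12 ≡ 132 (mod 133).
Since 12^d ≡ 132 (mod 133), base 12 does not prove 133 composite.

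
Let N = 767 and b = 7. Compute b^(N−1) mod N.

186

7^1 ≡ 7 (mod 767)
7^2 ≡ 7^2 = 49 ≡ 49 (mod 767)
7^4 ≡ 49^2 = 2401 ≡ 100 (mod 767)
7^8 ≡ 100^2 = 10000 ≡ 29 (mod 767)
7^16 ≡ 29^2 = 841 ≡ 74 (mod 767)
7^32 ≡ 74^2 = 5476 ≡ 107 (mod 767)
7^64 ≡ 107^2 = 11449 ≡ 711 (mod 767)
7^128 ≡ 711^2 = 505521 ≡ 68 (mod 767)
7^256 ≡ 68^2 = 4624 ≡ 22 (mod 767)
7^512 ≡ 22^2 = 484 ≡ 484 (mod 767)
766 = 512 + 128 + 64 + 32 + 16 + 8 + 4 + 2 in binary powers of 2.
So 7^766 ≡ 484 · 68 · 711 · 107 · 74 · 29 · 100 · 49 ≡ 186 (mod 767).
Since 186 ≠ 1, base 7 is a Fermat witness: 767 is composite.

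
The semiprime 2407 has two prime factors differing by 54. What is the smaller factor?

Since p = q + 54, we have 2407 = q(q + 54), so q² + 54q − 2407 = 0.
Discriminant: 54² + 4·2407 = 2916 + 9628 = 12544; √12544 = 112.
q = (−54 + 112)/2 = 29, and p = q + 54 = 83.
Check: 29 · 83 = 2407.

29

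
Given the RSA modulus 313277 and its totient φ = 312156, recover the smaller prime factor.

523

φ(n) = (p−1)(q−1) = n − (p+q) + 1, so p + q = 313277 − 312156 + 1 = 1122.
p and q are the roots of t² − 1122t + 313277 = 0.
Discriminant: 1122² − 4·313277 = 1258884 − 1253108 = 5776; √5776 = 76.
q = (1122 − 76)/2 = 523, p = (1122 + 76)/2 = 599.
Check: 523 · 599 = 313277.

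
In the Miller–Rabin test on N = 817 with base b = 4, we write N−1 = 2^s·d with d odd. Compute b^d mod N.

790

817 − 1 = 816 = 2^4 · 51, so d = 51.
4^1 ≡ 4 (mod 817)
4^2 ≡ 4^2 = 16 ≡ 16 (mod 817)
4^4 ≡ 16^2 = 256 ≡ 256 (mod 817)
4^8 ≡ 256^2 = 65536 ≡ 176 (mod 817)
4^16 ≡ 176^2 = 30976 ≡ 747 (mod 817)
4^32 ≡ 747^2 = 558009 ≡ 815 (mod 817)
51 = 32 + 16 + 2 + 1 in binary powers of 2.
So 4^51 ≡ 815 · 747 · 16 · 4 ≡ 790 (mod 817).
Squaring chain: 790 → 729 → 391 → 102; never reaches −1, so base 4 is a Miller–Rabin witness that 817 is composite.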